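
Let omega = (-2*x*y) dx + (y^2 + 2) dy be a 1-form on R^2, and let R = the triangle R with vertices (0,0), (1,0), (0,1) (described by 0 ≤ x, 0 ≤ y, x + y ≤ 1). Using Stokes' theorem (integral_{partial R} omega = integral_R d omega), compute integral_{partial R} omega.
integral_(partial R) omega = 1/3

Stokes: integral_partial_R omega = integral_R d omega with d omega = (∂Q/∂x - ∂P/∂y) dx ∧ dy.
  ∂Q/∂x = 0
  ∂P/∂y = -2*x
  integrand = ∂Q/∂x - ∂P/∂y = 2*x.
Integrating over R: integral_0^1 integral_0^{1-x} (2*x) dy dx = 1/3.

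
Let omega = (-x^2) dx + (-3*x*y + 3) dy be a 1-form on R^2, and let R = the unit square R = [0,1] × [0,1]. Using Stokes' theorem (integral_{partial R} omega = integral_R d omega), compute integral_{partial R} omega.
integral_(partial R) omega = -3/2

Stokes: integral_partial_R omega = integral_R d omega with d omega = (∂Q/∂x - ∂P/∂y) dx ∧ dy.
  ∂Q/∂x = -3*y
  ∂P/∂y = 0
  integrand = ∂Q/∂x - ∂P/∂y = -3*y.
Integrating over R: integral_0^1 integral_0^1 (-3*y) dx dy = -3/2.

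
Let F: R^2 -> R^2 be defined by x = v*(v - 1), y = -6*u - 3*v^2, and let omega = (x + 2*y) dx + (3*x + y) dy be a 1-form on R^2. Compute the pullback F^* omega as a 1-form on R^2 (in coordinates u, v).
F^* omega = (36*u + 18*v) du + (12*u*v + 12*u - 10*v^3 + 21*v^2 + v) dv

Using F^*(f dg) = (f ∘ F) d(g ∘ F), substitute each coordinate x_i by F_i(u, v) in f_i, and replace dx_i by d F_i = (∂F_i/∂u) du + (∂F_i/∂v) dv.
  For the x component: f_1(F) = -12*u - 5*v^2 - v; d F_1 = (0) du + (2*v - 1) dv
  For the y component: f_2(F) = -6*u - 3*v; d F_2 = (-6) du + (-6*v) dv
Combining and collecting du, dv coefficients:
  coeff of du: 36*u + 18*v
  coeff of dv: 12*u*v + 12*u - 10*v^3 + 21*v^2 + v
F^* omega = (36*u + 18*v) du + (12*u*v + 12*u - 10*v^3 + 21*v^2 + v) dv.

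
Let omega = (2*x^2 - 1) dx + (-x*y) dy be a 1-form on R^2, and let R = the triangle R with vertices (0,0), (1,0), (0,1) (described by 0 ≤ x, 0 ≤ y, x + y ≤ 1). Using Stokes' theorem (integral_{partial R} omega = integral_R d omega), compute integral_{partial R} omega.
integral_(partial R) omega = -1/6

Stokes: integral_partial_R omega = integral_R d omega with d omega = (∂Q/∂x - ∂P/∂y) dx ∧ dy.
  ∂Q/∂x = -y
  ∂P/∂y = 0
  integrand = ∂Q/∂x - ∂P/∂y = -y.
Integrating over R: integral_0^1 integral_0^{1-x} (-y) dy dx = -1/6.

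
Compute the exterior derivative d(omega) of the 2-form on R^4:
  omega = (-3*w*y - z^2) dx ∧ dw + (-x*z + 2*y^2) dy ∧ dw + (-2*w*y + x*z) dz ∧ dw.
d(omega) = (3*w - z) dx ∧ dy ∧ dw + (3*z) dx ∧ dz ∧ dw + (-2*w + x) dy ∧ dz ∧ dw

For a 2-form omega = sum_{i<j} g_{ij} dx_i ∧ dx_j, the exterior derivative is
  d(omega) = sum_{i<j} d(g_{ij}) ∧ dx_i ∧ dx_j = sum_{i<j, k} (∂g_{ij}/∂x_k) dx_k ∧ dx_i ∧ dx_j.
Expand each term, using dx_k ∧ dx_i ∧ dx_j = sgn(permutation) dx_{(a)} ∧ dx_{(b)} ∧ dx_{(c)} with (a < b < c) sorted:
  d(-3*w*y - z^2) includes (∂/∂y)(-3*w*y - z^2) dy = (-3*w) dy, which multiplied by dx ∧ dw gives (3*w) dx ∧ dy ∧ dw
  d(-3*w*y - z^2) includes (∂/∂z)(-3*w*y - z^2) dz = (-2*z) dz, which multiplied by dx ∧ dw gives (2*z) dx ∧ dz ∧ dw
  d(-x*z + 2*y^2) includes (∂/∂x)(-x*z + 2*y^2) dx = (-z) dx, which multiplied by dy ∧ dw gives (-z) dx ∧ dy ∧ dw
  d(-x*z + 2*y^2) includes (∂/∂z)(-x*z + 2*y^2) dz = (-x) dz, which multiplied by dy ∧ dw gives (x) dy ∧ dz ∧ dw
  d(-2*w*y + x*z) includes (∂/∂x)(-2*w*y + x*z) dx = (z) dx, which multiplied by dz ∧ dw gives (z) dx ∧ dz ∧ dw
  d(-2*w*y + x*z) includes (∂/∂y)(-2*w*y + x*z) dy = (-2*w) dy, which multiplied by dz ∧ dw gives (-2*w) dy ∧ dz ∧ dw
Collecting like 3-forms: d(omega) = (3*w - z) dx ∧ dy ∧ dw + (3*z) dx ∧ dz ∧ dw + (-2*w + x) dy ∧ dz ∧ dw.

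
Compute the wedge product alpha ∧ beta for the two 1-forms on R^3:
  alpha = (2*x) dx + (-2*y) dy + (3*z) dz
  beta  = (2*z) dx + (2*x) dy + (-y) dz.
alpha ∧ beta = (4*x^2 + 4*y*z) dx ∧ dy + (-2*x*y - 6*z^2) dx ∧ dz + (-6*x*z + 2*y^2) dy ∧ dz

Distribute the wedge, using dx_i ∧ dx_j = -dx_j ∧ dx_i and dx_i ∧ dx_i = 0. For each pair (i, j) with i < j, the coefficient of dx_i ∧ dx_j in alpha ∧ beta is (alpha_i * beta_j - alpha_j * beta_i). Collecting: alpha ∧ beta = (4*x^2 + 4*y*z) dx ∧ dy + (-2*x*y - 6*z^2) dx ∧ dz + (-6*x*z + 2*y^2) dy ∧ dz.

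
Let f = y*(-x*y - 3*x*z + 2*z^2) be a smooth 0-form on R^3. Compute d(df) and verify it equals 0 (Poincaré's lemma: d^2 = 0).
d(df) = 0

Step 1: df = sum_i (∂f/∂x_i) dx_i = (y*(-y - 3*z)) dx + (-2*x*y - 3*x*z + 2*z^2) dy + (y*(-3*x + 4*z)) dz.
Step 2: Apply d again. Using the 1-form formula, the coefficient of dx ∧ dy in d(df) is ∂^2 f/∂x ∂y - ∂^2 f/∂y ∂x = (-2*y - 3*z) - (-2*y - 3*z) = 0 (equality of mixed partials for smooth f).
Similarly for dx ∧ dz and dy ∧ dz — all coefficients vanish. So d(df) = 0.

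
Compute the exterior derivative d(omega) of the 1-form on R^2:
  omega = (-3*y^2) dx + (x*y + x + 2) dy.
d(omega) = (7*y + 1) dx ∧ dy

For a 1-form omega = sum_i f_i dx_i, the exterior derivative is
  d(omega) = sum_{i < j} (∂f_j/∂x_i - ∂f_i/∂x_j) dx_i ∧ dx_j.
  coefficient of dx ∧ dy: ∂f_2/∂x - ∂f_1/∂y = ∂(x*y + x + 2)/∂x - ∂(-3*y^2)/∂y = 7*y + 1
Assembling: d(omega) = (7*y + 1) dx ∧ dy.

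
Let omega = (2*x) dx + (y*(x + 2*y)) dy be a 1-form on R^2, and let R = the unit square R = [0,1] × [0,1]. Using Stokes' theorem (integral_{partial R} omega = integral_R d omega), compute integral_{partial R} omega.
integral_(partial R) omega = 1/2

Stokes: integral_partial_R omega = integral_R d omega with d omega = (∂Q/∂x - ∂P/∂y) dx ∧ dy.
  ∂Q/∂x = y
  ∂P/∂y = 0
  integrand = ∂Q/∂x - ∂P/∂y = y.
Integrating over R: integral_0^1 integral_0^1 (y) dx dy = 1/2.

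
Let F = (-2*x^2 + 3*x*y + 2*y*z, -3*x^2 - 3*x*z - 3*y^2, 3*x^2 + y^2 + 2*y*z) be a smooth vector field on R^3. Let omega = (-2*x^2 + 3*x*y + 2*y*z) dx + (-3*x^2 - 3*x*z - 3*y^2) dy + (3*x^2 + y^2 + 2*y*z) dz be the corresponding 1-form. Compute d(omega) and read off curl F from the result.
d(omega) = (3*x + 2*y + 2*z) dy ∧ dz + (-6*x + 2*y) dz ∧ dx + (-9*x - 5*z) dx ∧ dy; curl F = (3*x + 2*y + 2*z, -6*x + 2*y, -9*x - 5*z)

d omega = sum_{i<j} (∂f_j/∂x_i - ∂f_i/∂x_j) dx_i ∧ dx_j. Under the identification (dy ∧ dz, dz ∧ dx, dx ∧ dy) ↔ (e_x, e_y, e_z), the coefficients are exactly the components of curl F. Compute:
  ∂R/∂y - ∂Q/∂z = (2*y + 2*z) - (-3*x) = 3*x + 2*y + 2*z
  ∂P/∂z - ∂R/∂x = (2*y) - (6*x) = -6*x + 2*y
  ∂Q/∂x - ∂P/∂y = (-6*x - 3*z) - (3*x + 2*z) = -9*x - 5*z.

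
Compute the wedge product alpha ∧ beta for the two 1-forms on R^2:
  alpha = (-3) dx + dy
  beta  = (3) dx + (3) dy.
alpha ∧ beta = (-12) dx ∧ dy

Distribute the wedge, using dx_i ∧ dx_j = -dx_j ∧ dx_i and dx_i ∧ dx_i = 0. For each pair (i, j) with i < j, the coefficient of dx_i ∧ dx_j in alpha ∧ beta is (alpha_i * beta_j - alpha_j * beta_i). Collecting: alpha ∧ beta = (-12) dx ∧ dy.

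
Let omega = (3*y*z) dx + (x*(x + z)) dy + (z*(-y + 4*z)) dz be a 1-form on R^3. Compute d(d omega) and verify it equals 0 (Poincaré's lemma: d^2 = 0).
d(d omega) = 0

Step 1: d omega = sum_{i<j} (∂f_j/∂x_i - ∂f_i/∂x_j) dx_i ∧ dx_j:
  coeff of dx ∧ dy: 2*x - 2*z
  coeff of dx ∧ dz: -3*y
  coeff of dy ∧ dz: -x - z
Step 2: Apply d again to each 2-form coefficient. The only possible 3-form in R^3 is dx ∧ dy ∧ dz, with coefficient
  ∂(coeff of dy∧dz)/∂x - ∂(coeff of dx∧dz)/∂y + ∂(coeff of dx∧dy)/∂z
  = ∂/∂x (-x - z) - ∂/∂y (-3*y) + ∂/∂z (2*x - 2*z).
Each of these terms simplifies to sums of mixed partials that cancel in pairs. The result is 0 (by equality of mixed partials for smooth functions — Schwarz / Clairaut).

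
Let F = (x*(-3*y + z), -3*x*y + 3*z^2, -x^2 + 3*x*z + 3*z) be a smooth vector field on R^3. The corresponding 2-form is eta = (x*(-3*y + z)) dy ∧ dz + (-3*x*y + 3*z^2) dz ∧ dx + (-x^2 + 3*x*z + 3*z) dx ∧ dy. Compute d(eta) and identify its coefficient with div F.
d(eta) = (-3*y + z + 3) dx ∧ dy ∧ dz; div F = -3*y + z + 3

For a 2-form in R^3 of the form above, applying d gives a 3-form with coefficient ∂P/∂x + ∂Q/∂y + ∂R/∂z:
  ∂P/∂x = -3*y + z
  ∂Q/∂y = -3*x
  ∂R/∂z = 3*x + 3
Sum = -3*y + z + 3, which is exactly div F.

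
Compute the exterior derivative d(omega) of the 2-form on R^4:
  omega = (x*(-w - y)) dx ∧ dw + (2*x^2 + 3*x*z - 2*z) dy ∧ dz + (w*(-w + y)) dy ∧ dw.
d(omega) = (x) dx ∧ dy ∧ dw + (4*x + 3*z) dx ∧ dy ∧ dz

For a 2-form omega = sum_{i<j} g_{ij} dx_i ∧ dx_j, the exterior derivative is
  d(omega) = sum_{i<j} d(g_{ij}) ∧ dx_i ∧ dx_j = sum_{i<j, k} (∂g_{ij}/∂x_k) dx_k ∧ dx_i ∧ dx_j.
Expand each term, using dx_k ∧ dx_i ∧ dx_j = sgn(permutation) dx_{(a)} ∧ dx_{(b)} ∧ dx_{(c)} with (a < b < c) sorted:
  d(x*(-w - y)) includes (∂/∂y)(x*(-w - y)) dy = (-x) dy, which multiplied by dx ∧ dw gives (x) dx ∧ dy ∧ dw
  d(2*x^2 + 3*x*z - 2*z) includes (∂/∂x)(2*x^2 + 3*x*z - 2*z) dx = (4*x + 3*z) dx, which multiplied by dy ∧ dz gives (4*x + 3*z) dx ∧ dy ∧ dz
Collecting like 3-forms: d(omega) = (x) dx ∧ dy ∧ dw + (4*x + 3*z) dx ∧ dy ∧ dz.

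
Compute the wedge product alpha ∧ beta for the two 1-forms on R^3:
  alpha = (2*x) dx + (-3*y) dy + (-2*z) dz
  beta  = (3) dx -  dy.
alpha ∧ beta = (-2*x + 9*y) dx ∧ dy + (6*z) dx ∧ dz + (-2*z) dy ∧ dz

Distribute the wedge, using dx_i ∧ dx_j = -dx_j ∧ dx_i and dx_i ∧ dx_i = 0. For each pair (i, j) with i < j, the coefficient of dx_i ∧ dx_j in alpha ∧ beta is (alpha_i * beta_j - alpha_j * beta_i). Collecting: alpha ∧ beta = (-2*x + 9*y) dx ∧ dy + (6*z) dx ∧ dz + (-2*z) dy ∧ dz.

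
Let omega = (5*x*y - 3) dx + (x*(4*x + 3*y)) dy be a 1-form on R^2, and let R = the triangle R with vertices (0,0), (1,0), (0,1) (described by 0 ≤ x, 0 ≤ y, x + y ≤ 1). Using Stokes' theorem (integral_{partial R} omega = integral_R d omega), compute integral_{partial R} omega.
integral_(partial R) omega = 1

Stokes: integral_partial_R omega = integral_R d omega with d omega = (∂Q/∂x - ∂P/∂y) dx ∧ dy.
  ∂Q/∂x = 8*x + 3*y
  ∂P/∂y = 5*x
  integrand = ∂Q/∂x - ∂P/∂y = 3*x + 3*y.
Integrating over R: integral_0^1 integral_0^{1-x} (3*x + 3*y) dy dx = 1.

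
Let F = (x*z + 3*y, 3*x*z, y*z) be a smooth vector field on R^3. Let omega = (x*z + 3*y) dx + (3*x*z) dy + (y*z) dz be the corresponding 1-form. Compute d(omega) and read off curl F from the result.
d(omega) = (-3*x + z) dy ∧ dz + (x) dz ∧ dx + (3*z - 3) dx ∧ dy; curl F = (-3*x + z, x, 3*z - 3)

d omega = sum_{i<j} (∂f_j/∂x_i - ∂f_i/∂x_j) dx_i ∧ dx_j. Under the identification (dy ∧ dz, dz ∧ dx, dx ∧ dy) ↔ (e_x, e_y, e_z), the coefficients are exactly the components of curl F. Compute:
  ∂R/∂y - ∂Q/∂z = (z) - (3*x) = -3*x + z
  ∂P/∂z - ∂R/∂x = (x) - (0) = x
  ∂Q/∂x - ∂P/∂y = (3*z) - (3) = 3*z - 3.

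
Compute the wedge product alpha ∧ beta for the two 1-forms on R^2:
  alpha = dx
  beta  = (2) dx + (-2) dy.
alpha ∧ beta = (-2) dx ∧ dy

Distribute the wedge, using dx_i ∧ dx_j = -dx_j ∧ dx_i and dx_i ∧ dx_i = 0. For each pair (i, j) with i < j, the coefficient of dx_i ∧ dx_j in alpha ∧ beta is (alpha_i * beta_j - alpha_j * beta_i). Collecting: alpha ∧ beta = (-2) dx ∧ dy.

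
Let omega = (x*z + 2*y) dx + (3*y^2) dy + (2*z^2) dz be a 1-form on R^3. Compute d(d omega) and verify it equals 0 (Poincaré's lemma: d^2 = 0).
d(d omega) = 0

Step 1: d omega = sum_{i<j} (∂f_j/∂x_i - ∂f_i/∂x_j) dx_i ∧ dx_j:
  coeff of dx ∧ dy: -2
  coeff of dx ∧ dz: -x
  coeff of dy ∧ dz: 0
Step 2: Apply d again to each 2-form coefficient. The only possible 3-form in R^3 is dx ∧ dy ∧ dz, with coefficient
  ∂(coeff of dy∧dz)/∂x - ∂(coeff of dx∧dz)/∂y + ∂(coeff of dx∧dy)/∂z
  = ∂/∂x (0) - ∂/∂y (-x) + ∂/∂z (-2).
Each of these terms simplifies to sums of mixed partials that cancel in pairs. The result is 0 (by equality of mixed partials for smooth functions — Schwarz / Clairaut).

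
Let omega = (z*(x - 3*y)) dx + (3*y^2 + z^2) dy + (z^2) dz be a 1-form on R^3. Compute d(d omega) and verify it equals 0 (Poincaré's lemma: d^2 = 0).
d(d omega) = 0

Step 1: d omega = sum_{i<j} (∂f_j/∂x_i - ∂f_i/∂x_j) dx_i ∧ dx_j:
  coeff of dx ∧ dy: 3*z
  coeff of dx ∧ dz: -x + 3*y
  coeff of dy ∧ dz: -2*z
Step 2: Apply d again to each 2-form coefficient. The only possible 3-form in R^3 is dx ∧ dy ∧ dz, with coefficient
  ∂(coeff of dy∧dz)/∂x - ∂(coeff of dx∧dz)/∂y + ∂(coeff of dx∧dy)/∂z
  = ∂/∂x (-2*z) - ∂/∂y (-x + 3*y) + ∂/∂z (3*z).
Each of these terms simplifies to sums of mixed partials that cancel in pairs. The result is 0 (by equality of mixed partials for smooth functions — Schwarz / Clairaut).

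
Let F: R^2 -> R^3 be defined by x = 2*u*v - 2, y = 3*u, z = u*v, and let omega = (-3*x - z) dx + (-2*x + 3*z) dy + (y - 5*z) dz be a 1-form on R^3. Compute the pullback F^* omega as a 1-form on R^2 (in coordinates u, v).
F^* omega = (-19*u*v^2 + 12*v + 12) du + (u*(-19*u*v + 3*u + 12)) dv

Using F^*(f dg) = (f ∘ F) d(g ∘ F), substitute each coordinate x_i by F_i(u, v) in f_i, and replace dx_i by d F_i = (∂F_i/∂u) du + (∂F_i/∂v) dv.
  For the x component: f_1(F) = -7*u*v + 6; d F_1 = (2*v) du + (2*u) dv
  For the y component: f_2(F) = -u*v + 4; d F_2 = (3) du + (0) dv
  For the z component: f_3(F) = u*(3 - 5*v); d F_3 = (v) du + (u) dv
Combining and collecting du, dv coefficients:
  coeff of du: -19*u*v^2 + 12*v + 12
  coeff of dv: u*(-19*u*v + 3*u + 12)
F^* omega = (-19*u*v^2 + 12*v + 12) du + (u*(-19*u*v + 3*u + 12)) dv.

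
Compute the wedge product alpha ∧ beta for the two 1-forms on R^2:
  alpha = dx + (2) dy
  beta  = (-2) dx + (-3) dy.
alpha ∧ beta = (1) dx ∧ dy

Distribute the wedge, using dx_i ∧ dx_j = -dx_j ∧ dx_i and dx_i ∧ dx_i = 0. For each pair (i, j) with i < j, the coefficient of dx_i ∧ dx_j in alpha ∧ beta is (alpha_i * beta_j - alpha_j * beta_i). Collecting: alpha ∧ beta = (1) dx ∧ dy.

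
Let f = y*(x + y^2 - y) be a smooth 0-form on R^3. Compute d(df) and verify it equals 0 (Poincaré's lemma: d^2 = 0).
d(df) = 0

Step 1: df = sum_i (∂f/∂x_i) dx_i = (y) dx + (x + 3*y^2 - 2*y) dy + (0) dz.
Step 2: Apply d again. Using the 1-form formula, the coefficient of dx ∧ dy in d(df) is ∂^2 f/∂x ∂y - ∂^2 f/∂y ∂x = (1) - (1) = 0 (equality of mixed partials for smooth f).
Similarly for dx ∧ dz and dy ∧ dz — all coefficients vanish. So d(df) = 0.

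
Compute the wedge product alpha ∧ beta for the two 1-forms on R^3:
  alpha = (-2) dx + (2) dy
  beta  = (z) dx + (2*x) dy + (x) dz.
alpha ∧ beta = (-4*x - 2*z) dx ∧ dy + (-2*x) dx ∧ dz + (2*x) dy ∧ dz

Distribute the wedge, using dx_i ∧ dx_j = -dx_j ∧ dx_i and dx_i ∧ dx_i = 0. For each pair (i, j) with i < j, the coefficient of dx_i ∧ dx_j in alpha ∧ beta is (alpha_i * beta_j - alpha_j * beta_i). Collecting: alpha ∧ beta = (-4*x - 2*z) dx ∧ dy + (-2*x) dx ∧ dz + (2*x) dy ∧ dz.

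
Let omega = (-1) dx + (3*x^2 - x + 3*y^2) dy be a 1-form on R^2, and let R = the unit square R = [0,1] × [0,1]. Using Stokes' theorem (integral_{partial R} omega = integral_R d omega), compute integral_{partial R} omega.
integral_(partial R) omega = 2

Stokes: integral_partial_R omega = integral_R d omega with d omega = (∂Q/∂x - ∂P/∂y) dx ∧ dy.
  ∂Q/∂x = 6*x - 1
  ∂P/∂y = 0
  integrand = ∂Q/∂x - ∂P/∂y = 6*x - 1.
Integrating over R: integral_0^1 integral_0^1 (6*x - 1) dx dy = 2.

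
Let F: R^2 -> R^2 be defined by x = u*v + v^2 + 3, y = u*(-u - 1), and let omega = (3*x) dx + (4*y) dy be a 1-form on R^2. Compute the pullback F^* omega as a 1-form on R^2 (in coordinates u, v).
F^* omega = (8*u^3 + 12*u^2 + 3*u*v^2 + 4*u + 3*v^3 + 9*v) du + (3*u^2*v + 9*u*v^2 + 9*u + 6*v^3 + 18*v) dv

Using F^*(f dg) = (f ∘ F) d(g ∘ F), substitute each coordinate x_i by F_i(u, v) in f_i, and replace dx_i by d F_i = (∂F_i/∂u) du + (∂F_i/∂v) dv.
  For the x component: f_1(F) = 3*u*v + 3*v^2 + 9; d F_1 = (v) du + (u + 2*v) dv
  For the y component: f_2(F) = 4*u*(-u - 1); d F_2 = (-2*u - 1) du + (0) dv
Combining and collecting du, dv coefficients:
  coeff of du: 8*u^3 + 12*u^2 + 3*u*v^2 + 4*u + 3*v^3 + 9*v
  coeff of dv: 3*u^2*v + 9*u*v^2 + 9*u + 6*v^3 + 18*v
F^* omega = (8*u^3 + 12*u^2 + 3*u*v^2 + 4*u + 3*v^3 + 9*v) du + (3*u^2*v + 9*u*v^2 + 9*u + 6*v^3 + 18*v) dv.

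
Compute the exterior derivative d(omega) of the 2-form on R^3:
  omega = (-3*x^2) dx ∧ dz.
d(omega) = 0

For a 2-form omega = sum_{i<j} g_{ij} dx_i ∧ dx_j, the exterior derivative is
  d(omega) = sum_{i<j} d(g_{ij}) ∧ dx_i ∧ dx_j = sum_{i<j, k} (∂g_{ij}/∂x_k) dx_k ∧ dx_i ∧ dx_j.
Expand each term, using dx_k ∧ dx_i ∧ dx_j = sgn(permutation) dx_{(a)} ∧ dx_{(b)} ∧ dx_{(c)} with (a < b < c) sorted:

Collecting like 3-forms: d(omega) = 0.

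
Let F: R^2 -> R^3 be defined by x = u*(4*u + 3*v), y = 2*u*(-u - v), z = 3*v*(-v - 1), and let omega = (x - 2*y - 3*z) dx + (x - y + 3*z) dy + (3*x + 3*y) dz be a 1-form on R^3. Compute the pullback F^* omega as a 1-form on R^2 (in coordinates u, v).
F^* omega = (40*u^3 + 48*u^2*v + 119*u*v^2 + 108*u*v + 45*v^3 + 45*v^2) du + (u*(12*u^2 - 25*u*v - 18*u + 27*v^2 + 36*v)) dv

Using F^*(f dg) = (f ∘ F) d(g ∘ F), substitute each coordinate x_i by F_i(u, v) in f_i, and replace dx_i by d F_i = (∂F_i/∂u) du + (∂F_i/∂v) dv.
  For the x component: f_1(F) = 8*u^2 + 7*u*v + 9*v^2 + 9*v; d F_1 = (8*u + 3*v) du + (3*u) dv
  For the y component: f_2(F) = 6*u^2 + 5*u*v - 9*v^2 - 9*v; d F_2 = (-4*u - 2*v) du + (-2*u) dv
  For the z component: f_3(F) = 3*u*(2*u + v); d F_3 = (0) du + (-6*v - 3) dv
Combining and collecting du, dv coefficients:
  coeff of du: 40*u^3 + 48*u^2*v + 119*u*v^2 + 108*u*v + 45*v^3 + 45*v^2
  coeff of dv: u*(12*u^2 - 25*u*v - 18*u + 27*v^2 + 36*v)
F^* omega = (40*u^3 + 48*u^2*v + 119*u*v^2 + 108*u*v + 45*v^3 + 45*v^2) du + (u*(12*u^2 - 25*u*v - 18*u + 27*v^2 + 36*v)) dv.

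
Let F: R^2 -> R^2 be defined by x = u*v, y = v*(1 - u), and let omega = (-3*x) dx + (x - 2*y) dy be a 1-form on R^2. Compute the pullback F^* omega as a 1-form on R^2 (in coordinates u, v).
F^* omega = (v^2*(2 - 6*u)) du + (v*(-6*u^2 + 5*u - 2)) dv

Using F^*(f dg) = (f ∘ F) d(g ∘ F), substitute each coordinate x_i by F_i(u, v) in f_i, and replace dx_i by d F_i = (∂F_i/∂u) du + (∂F_i/∂v) dv.
  For the x component: f_1(F) = -3*u*v; d F_1 = (v) du + (u) dv
  For the y component: f_2(F) = v*(3*u - 2); d F_2 = (-v) du + (1 - u) dv
Combining and collecting du, dv coefficients:
  coeff of du: v^2*(2 - 6*u)
  coeff of dv: v*(-6*u^2 + 5*u - 2)
F^* omega = (v^2*(2 - 6*u)) du + (v*(-6*u^2 + 5*u - 2)) dv.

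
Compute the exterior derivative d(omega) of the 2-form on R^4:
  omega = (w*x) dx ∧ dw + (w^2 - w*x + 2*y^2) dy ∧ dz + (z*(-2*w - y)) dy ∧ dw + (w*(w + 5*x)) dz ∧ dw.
d(omega) = (-w) dx ∧ dy ∧ dz + (4*w - x + y) dy ∧ dz ∧ dw + (5*w) dx ∧ dz ∧ dw

For a 2-form omega = sum_{i<j} g_{ij} dx_i ∧ dx_j, the exterior derivative is
  d(omega) = sum_{i<j} d(g_{ij}) ∧ dx_i ∧ dx_j = sum_{i<j, k} (∂g_{ij}/∂x_k) dx_k ∧ dx_i ∧ dx_j.
Expand each term, using dx_k ∧ dx_i ∧ dx_j = sgn(permutation) dx_{(a)} ∧ dx_{(b)} ∧ dx_{(c)} with (a < b < c) sorted:
  d(w^2 - w*x + 2*y^2) includes (∂/∂x)(w^2 - w*x + 2*y^2) dx = (-w) dx, which multiplied by dy ∧ dz gives (-w) dx ∧ dy ∧ dz
  d(w^2 - w*x + 2*y^2) includes (∂/∂w)(w^2 - w*x + 2*y^2) dw = (2*w - x) dw, which multiplied by dy ∧ dz gives (2*w - x) dy ∧ dz ∧ dw
  d(z*(-2*w - y)) includes (∂/∂z)(z*(-2*w - y)) dz = (-2*w - y) dz, which multiplied by dy ∧ dw gives (2*w + y) dy ∧ dz ∧ dw
  d(w*(w + 5*x)) includes (∂/∂x)(w*(w + 5*x)) dx = (5*w) dx, which multiplied by dz ∧ dw gives (5*w) dx ∧ dz ∧ dw
Collecting like 3-forms: d(omega) = (-w) dx ∧ dy ∧ dz + (4*w - x + y) dy ∧ dz ∧ dw + (5*w) dx ∧ dz ∧ dw.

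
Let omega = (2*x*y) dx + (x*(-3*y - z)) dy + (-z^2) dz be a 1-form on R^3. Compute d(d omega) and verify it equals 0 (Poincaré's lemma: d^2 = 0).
d(d omega) = 0

Step 1: d omega = sum_{i<j} (∂f_j/∂x_i - ∂f_i/∂x_j) dx_i ∧ dx_j:
  coeff of dx ∧ dy: -2*x - 3*y - z
  coeff of dx ∧ dz: 0
  coeff of dy ∧ dz: x
Step 2: Apply d again to each 2-form coefficient. The only possible 3-form in R^3 is dx ∧ dy ∧ dz, with coefficient
  ∂(coeff of dy∧dz)/∂x - ∂(coeff of dx∧dz)/∂y + ∂(coeff of dx∧dy)/∂z
  = ∂/∂x (x) - ∂/∂y (0) + ∂/∂z (-2*x - 3*y - z).
Each of these terms simplifies to sums of mixed partials that cancel in pairs. The result is 0 (by equality of mixed partials for smooth functions — Schwarz / Clairaut).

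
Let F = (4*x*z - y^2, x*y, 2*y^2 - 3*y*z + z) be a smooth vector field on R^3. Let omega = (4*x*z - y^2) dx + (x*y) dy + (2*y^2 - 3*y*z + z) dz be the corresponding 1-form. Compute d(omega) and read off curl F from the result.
d(omega) = (4*y - 3*z) dy ∧ dz + (4*x) dz ∧ dx + (3*y) dx ∧ dy; curl F = (4*y - 3*z, 4*x, 3*y)

d omega = sum_{i<j} (∂f_j/∂x_i - ∂f_i/∂x_j) dx_i ∧ dx_j. Under the identification (dy ∧ dz, dz ∧ dx, dx ∧ dy) ↔ (e_x, e_y, e_z), the coefficients are exactly the components of curl F. Compute:
  ∂R/∂y - ∂Q/∂z = (4*y - 3*z) - (0) = 4*y - 3*z
  ∂P/∂z - ∂R/∂x = (4*x) - (0) = 4*x
  ∂Q/∂x - ∂P/∂y = (y) - (-2*y) = 3*y.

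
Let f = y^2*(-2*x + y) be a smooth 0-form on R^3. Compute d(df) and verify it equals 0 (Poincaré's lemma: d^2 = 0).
d(df) = 0

Step 1: df = sum_i (∂f/∂x_i) dx_i = (-2*y^2) dx + (y*(-4*x + 3*y)) dy + (0) dz.
Step 2: Apply d again. Using the 1-form formula, the coefficient of dx ∧ dy in d(df) is ∂^2 f/∂x ∂y - ∂^2 f/∂y ∂x = (-4*y) - (-4*y) = 0 (equality of mixed partials for smooth f).
Similarly for dx ∧ dz and dy ∧ dz — all coefficients vanish. So d(df) = 0.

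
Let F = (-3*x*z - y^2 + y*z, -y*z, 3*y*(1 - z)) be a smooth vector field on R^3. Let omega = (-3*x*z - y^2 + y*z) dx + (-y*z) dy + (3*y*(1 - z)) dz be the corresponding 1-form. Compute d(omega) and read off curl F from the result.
d(omega) = (y - 3*z + 3) dy ∧ dz + (-3*x + y) dz ∧ dx + (2*y - z) dx ∧ dy; curl F = (y - 3*z + 3, -3*x + y, 2*y - z)

d omega = sum_{i<j} (∂f_j/∂x_i - ∂f_i/∂x_j) dx_i ∧ dx_j. Under the identification (dy ∧ dz, dz ∧ dx, dx ∧ dy) ↔ (e_x, e_y, e_z), the coefficients are exactly the components of curl F. Compute:
  ∂R/∂y - ∂Q/∂z = (3 - 3*z) - (-y) = y - 3*z + 3
  ∂P/∂z - ∂R/∂x = (-3*x + y) - (0) = -3*x + y
  ∂Q/∂x - ∂P/∂y = (0) - (-2*y + z) = 2*y - z.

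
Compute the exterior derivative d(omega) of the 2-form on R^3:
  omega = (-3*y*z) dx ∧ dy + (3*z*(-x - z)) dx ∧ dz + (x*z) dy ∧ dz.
d(omega) = (-3*y + z) dx ∧ dy ∧ dz

For a 2-form omega = sum_{i<j} g_{ij} dx_i ∧ dx_j, the exterior derivative is
  d(omega) = sum_{i<j} d(g_{ij}) ∧ dx_i ∧ dx_j = sum_{i<j, k} (∂g_{ij}/∂x_k) dx_k ∧ dx_i ∧ dx_j.
Expand each term, using dx_k ∧ dx_i ∧ dx_j = sgn(permutation) dx_{(a)} ∧ dx_{(b)} ∧ dx_{(c)} with (a < b < c) sorted:
  d(-3*y*z) includes (∂/∂z)(-3*y*z) dz = (-3*y) dz, which multiplied by dx ∧ dy gives (-3*y) dx ∧ dy ∧ dz
  d(x*z) includes (∂/∂x)(x*z) dx = (z) dx, which multiplied by dy ∧ dz gives (z) dx ∧ dy ∧ dz
Collecting like 3-forms: d(omega) = (-3*y + z) dx ∧ dy ∧ dz.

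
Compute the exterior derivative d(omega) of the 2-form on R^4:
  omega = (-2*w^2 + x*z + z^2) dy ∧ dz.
d(omega) = (z) dx ∧ dy ∧ dz + (-4*w) dy ∧ dz ∧ dw

For a 2-form omega = sum_{i<j} g_{ij} dx_i ∧ dx_j, the exterior derivative is
  d(omega) = sum_{i<j} d(g_{ij}) ∧ dx_i ∧ dx_j = sum_{i<j, k} (∂g_{ij}/∂x_k) dx_k ∧ dx_i ∧ dx_j.
Expand each term, using dx_k ∧ dx_i ∧ dx_j = sgn(permutation) dx_{(a)} ∧ dx_{(b)} ∧ dx_{(c)} with (a < b < c) sorted:
  d(-2*w^2 + x*z + z^2) includes (∂/∂x)(-2*w^2 + x*z + z^2) dx = (z) dx, which multiplied by dy ∧ dz gives (z) dx ∧ dy ∧ dz
  d(-2*w^2 + x*z + z^2) includes (∂/∂w)(-2*w^2 + x*z + z^2) dw = (-4*w) dw, which multiplied by dy ∧ dz gives (-4*w) dy ∧ dz ∧ dw
Collecting like 3-forms: d(omega) = (z) dx ∧ dy ∧ dz + (-4*w) dy ∧ dz ∧ dw.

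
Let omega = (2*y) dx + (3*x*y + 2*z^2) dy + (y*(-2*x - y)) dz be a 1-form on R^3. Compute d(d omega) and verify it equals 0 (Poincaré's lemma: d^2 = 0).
d(d omega) = 0

Step 1: d omega = sum_{i<j} (∂f_j/∂x_i - ∂f_i/∂x_j) dx_i ∧ dx_j:
  coeff of dx ∧ dy: 3*y - 2
  coeff of dx ∧ dz: -2*y
  coeff of dy ∧ dz: -2*x - 2*y - 4*z
Step 2: Apply d again to each 2-form coefficient. The only possible 3-form in R^3 is dx ∧ dy ∧ dz, with coefficient
  ∂(coeff of dy∧dz)/∂x - ∂(coeff of dx∧dz)/∂y + ∂(coeff of dx∧dy)/∂z
  = ∂/∂x (-2*x - 2*y - 4*z) - ∂/∂y (-2*y) + ∂/∂z (3*y - 2).
Each of these terms simplifies to sums of mixed partials that cancel in pairs. The result is 0 (by equality of mixed partials for smooth functions — Schwarz / Clairaut).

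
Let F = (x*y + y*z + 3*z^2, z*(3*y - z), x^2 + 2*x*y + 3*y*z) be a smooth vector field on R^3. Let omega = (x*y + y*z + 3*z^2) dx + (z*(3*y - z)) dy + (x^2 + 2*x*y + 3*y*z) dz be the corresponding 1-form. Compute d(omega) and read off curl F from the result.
d(omega) = (2*x - 3*y + 5*z) dy ∧ dz + (-2*x - y + 6*z) dz ∧ dx + (-x - z) dx ∧ dy; curl F = (2*x - 3*y + 5*z, -2*x - y + 6*z, -x - z)

d omega = sum_{i<j} (∂f_j/∂x_i - ∂f_i/∂x_j) dx_i ∧ dx_j. Under the identification (dy ∧ dz, dz ∧ dx, dx ∧ dy) ↔ (e_x, e_y, e_z), the coefficients are exactly the components of curl F. Compute:
  ∂R/∂y - ∂Q/∂z = (2*x + 3*z) - (3*y - 2*z) = 2*x - 3*y + 5*z
  ∂P/∂z - ∂R/∂x = (y + 6*z) - (2*x + 2*y) = -2*x - y + 6*z
  ∂Q/∂x - ∂P/∂y = (0) - (x + z) = -x - z.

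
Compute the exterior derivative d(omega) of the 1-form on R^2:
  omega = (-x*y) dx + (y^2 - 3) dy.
d(omega) = (x) dx ∧ dy

For a 1-form omega = sum_i f_i dx_i, the exterior derivative is
  d(omega) = sum_{i < j} (∂f_j/∂x_i - ∂f_i/∂x_j) dx_i ∧ dx_j.
  coefficient of dx ∧ dy: ∂f_2/∂x - ∂f_1/∂y = ∂(y^2 - 3)/∂x - ∂(-x*y)/∂y = x
Assembling: d(omega) = (x) dx ∧ dy.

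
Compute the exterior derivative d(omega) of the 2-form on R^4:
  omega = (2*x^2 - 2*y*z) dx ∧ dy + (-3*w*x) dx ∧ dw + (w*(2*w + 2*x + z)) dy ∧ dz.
d(omega) = (2*w - 2*y) dx ∧ dy ∧ dz + (4*w + 2*x + z) dy ∧ dz ∧ dw

For a 2-form omega = sum_{i<j} g_{ij} dx_i ∧ dx_j, the exterior derivative is
  d(omega) = sum_{i<j} d(g_{ij}) ∧ dx_i ∧ dx_j = sum_{i<j, k} (∂g_{ij}/∂x_k) dx_k ∧ dx_i ∧ dx_j.
Expand each term, using dx_k ∧ dx_i ∧ dx_j = sgn(permutation) dx_{(a)} ∧ dx_{(b)} ∧ dx_{(c)} with (a < b < c) sorted:
  d(2*x^2 - 2*y*z) includes (∂/∂z)(2*x^2 - 2*y*z) dz = (-2*y) dz, which multiplied by dx ∧ dy gives (-2*y) dx ∧ dy ∧ dz
  d(w*(2*w + 2*x + z)) includes (∂/∂x)(w*(2*w + 2*x + z)) dx = (2*w) dx, which multiplied by dy ∧ dz gives (2*w) dx ∧ dy ∧ dz
  d(w*(2*w + 2*x + z)) includes (∂/∂w)(w*(2*w + 2*x + z)) dw = (4*w + 2*x + z) dw, which multiplied by dy ∧ dz gives (4*w + 2*x + z) dy ∧ dz ∧ dw
Collecting like 3-forms: d(omega) = (2*w - 2*y) dx ∧ dy ∧ dz + (4*w + 2*x + z) dy ∧ dz ∧ dw.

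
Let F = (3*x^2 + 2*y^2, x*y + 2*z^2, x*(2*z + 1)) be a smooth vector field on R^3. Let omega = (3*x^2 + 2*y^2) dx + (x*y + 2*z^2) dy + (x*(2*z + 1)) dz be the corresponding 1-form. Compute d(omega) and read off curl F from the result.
d(omega) = (-4*z) dy ∧ dz + (-2*z - 1) dz ∧ dx + (-3*y) dx ∧ dy; curl F = (-4*z, -2*z - 1, -3*y)

d omega = sum_{i<j} (∂f_j/∂x_i - ∂f_i/∂x_j) dx_i ∧ dx_j. Under the identification (dy ∧ dz, dz ∧ dx, dx ∧ dy) ↔ (e_x, e_y, e_z), the coefficients are exactly the components of curl F. Compute:
  ∂R/∂y - ∂Q/∂z = (0) - (4*z) = -4*z
  ∂P/∂z - ∂R/∂x = (0) - (2*z + 1) = -2*z - 1
  ∂Q/∂x - ∂P/∂y = (y) - (4*y) = -3*y.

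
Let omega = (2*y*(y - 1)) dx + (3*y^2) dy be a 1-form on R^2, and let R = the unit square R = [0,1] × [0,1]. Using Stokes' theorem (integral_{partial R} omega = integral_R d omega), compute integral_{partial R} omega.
integral_(partial R) omega = 0

Stokes: integral_partial_R omega = integral_R d omega with d omega = (∂Q/∂x - ∂P/∂y) dx ∧ dy.
  ∂Q/∂x = 0
  ∂P/∂y = 4*y - 2
  integrand = ∂Q/∂x - ∂P/∂y = 2 - 4*y.
Integrating over R: integral_0^1 integral_0^1 (2 - 4*y) dx dy = 0.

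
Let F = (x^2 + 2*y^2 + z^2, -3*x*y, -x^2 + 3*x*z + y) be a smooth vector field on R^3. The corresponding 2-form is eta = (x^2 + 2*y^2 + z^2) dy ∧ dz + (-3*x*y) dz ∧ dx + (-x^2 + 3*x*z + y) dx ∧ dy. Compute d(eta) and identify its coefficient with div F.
d(eta) = (2*x) dx ∧ dy ∧ dz; div F = 2*x

For a 2-form in R^3 of the form above, applying d gives a 3-form with coefficient ∂P/∂x + ∂Q/∂y + ∂R/∂z:
  ∂P/∂x = 2*x
  ∂Q/∂y = -3*x
  ∂R/∂z = 3*x
Sum = 2*x, which is exactly div F.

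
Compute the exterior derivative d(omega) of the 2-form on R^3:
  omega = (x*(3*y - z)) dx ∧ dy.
d(omega) = (-x) dx ∧ dy ∧ dz

For a 2-form omega = sum_{i<j} g_{ij} dx_i ∧ dx_j, the exterior derivative is
  d(omega) = sum_{i<j} d(g_{ij}) ∧ dx_i ∧ dx_j = sum_{i<j, k} (∂g_{ij}/∂x_k) dx_k ∧ dx_i ∧ dx_j.
Expand each term, using dx_k ∧ dx_i ∧ dx_j = sgn(permutation) dx_{(a)} ∧ dx_{(b)} ∧ dx_{(c)} with (a < b < c) sorted:
  d(x*(3*y - z)) includes (∂/∂z)(x*(3*y - z)) dz = (-x) dz, which multiplied by dx ∧ dy gives (-x) dx ∧ dy ∧ dz
Collecting like 3-forms: d(omega) = (-x) dx ∧ dy ∧ dz.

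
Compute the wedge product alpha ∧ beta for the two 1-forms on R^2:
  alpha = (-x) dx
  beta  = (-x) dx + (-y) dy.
alpha ∧ beta = (x*y) dx ∧ dy

Distribute the wedge, using dx_i ∧ dx_j = -dx_j ∧ dx_i and dx_i ∧ dx_i = 0. For each pair (i, j) with i < j, the coefficient of dx_i ∧ dx_j in alpha ∧ beta is (alpha_i * beta_j - alpha_j * beta_i). Collecting: alpha ∧ beta = (x*y) dx ∧ dy.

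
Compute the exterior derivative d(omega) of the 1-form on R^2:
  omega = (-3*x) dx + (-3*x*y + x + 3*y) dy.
d(omega) = (1 - 3*y) dx ∧ dy

For a 1-form omega = sum_i f_i dx_i, the exterior derivative is
  d(omega) = sum_{i < j} (∂f_j/∂x_i - ∂f_i/∂x_j) dx_i ∧ dx_j.
  coefficient of dx ∧ dy: ∂f_2/∂x - ∂f_1/∂y = ∂(-3*x*y + x + 3*y)/∂x - ∂(-3*x)/∂y = 1 - 3*y
Assembling: d(omega) = (1 - 3*y) dx ∧ dy.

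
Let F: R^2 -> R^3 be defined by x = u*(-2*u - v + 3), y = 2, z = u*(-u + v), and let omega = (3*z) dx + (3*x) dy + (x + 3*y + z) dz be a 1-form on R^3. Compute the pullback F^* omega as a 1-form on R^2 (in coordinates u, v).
F^* omega = (18*u^3 - 12*u^2*v - 15*u^2 - 3*u*v^2 + 12*u*v - 12*u + 6*v) du + (3*u*(-u*v + u + 2)) dv

Using F^*(f dg) = (f ∘ F) d(g ∘ F), substitute each coordinate x_i by F_i(u, v) in f_i, and replace dx_i by d F_i = (∂F_i/∂u) du + (∂F_i/∂v) dv.
  For the x component: f_1(F) = 3*u*(-u + v); d F_1 = (-4*u - v + 3) du + (-u) dv
  For the y component: f_2(F) = 3*u*(-2*u - v + 3); d F_2 = (0) du + (0) dv
  For the z component: f_3(F) = -3*u^2 + 3*u + 6; d F_3 = (-2*u + v) du + (u) dv
Combining and collecting du, dv coefficients:
  coeff of du: 18*u^3 - 12*u^2*v - 15*u^2 - 3*u*v^2 + 12*u*v - 12*u + 6*v
  coeff of dv: 3*u*(-u*v + u + 2)
F^* omega = (18*u^3 - 12*u^2*v - 15*u^2 - 3*u*v^2 + 12*u*v - 12*u + 6*v) du + (3*u*(-u*v + u + 2)) dv.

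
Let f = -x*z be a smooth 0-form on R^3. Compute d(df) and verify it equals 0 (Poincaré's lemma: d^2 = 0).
d(df) = 0

Step 1: df = sum_i (∂f/∂x_i) dx_i = (-z) dx + (0) dy + (-x) dz.
Step 2: Apply d again. Using the 1-form formula, the coefficient of dx ∧ dy in d(df) is ∂^2 f/∂x ∂y - ∂^2 f/∂y ∂x = (0) - (0) = 0 (equality of mixed partials for smooth f).
Similarly for dx ∧ dz and dy ∧ dz — all coefficients vanish. So d(df) = 0.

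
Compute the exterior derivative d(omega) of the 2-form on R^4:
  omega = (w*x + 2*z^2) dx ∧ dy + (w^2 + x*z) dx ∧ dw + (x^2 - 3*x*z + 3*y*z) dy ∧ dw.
d(omega) = (4*z) dx ∧ dy ∧ dz + (3*x - 3*z) dx ∧ dy ∧ dw + (-x) dx ∧ dz ∧ dw + (3*x - 3*y) dy ∧ dz ∧ dw

For a 2-form omega = sum_{i<j} g_{ij} dx_i ∧ dx_j, the exterior derivative is
  d(omega) = sum_{i<j} d(g_{ij}) ∧ dx_i ∧ dx_j = sum_{i<j, k} (∂g_{ij}/∂x_k) dx_k ∧ dx_i ∧ dx_j.
Expand each term, using dx_k ∧ dx_i ∧ dx_j = sgn(permutation) dx_{(a)} ∧ dx_{(b)} ∧ dx_{(c)} with (a < b < c) sorted:
  d(w*x + 2*z^2) includes (∂/∂z)(w*x + 2*z^2) dz = (4*z) dz, which multiplied by dx ∧ dy gives (4*z) dx ∧ dy ∧ dz
  d(w*x + 2*z^2) includes (∂/∂w)(w*x + 2*z^2) dw = (x) dw, which multiplied by dx ∧ dy gives (x) dx ∧ dy ∧ dw
  d(w^2 + x*z) includes (∂/∂z)(w^2 + x*z) dz = (x) dz, which multiplied by dx ∧ dw gives (-x) dx ∧ dz ∧ dw
  d(x^2 - 3*x*z + 3*y*z) includes (∂/∂x)(x^2 - 3*x*z + 3*y*z) dx = (2*x - 3*z) dx, which multiplied by dy ∧ dw gives (2*x - 3*z) dx ∧ dy ∧ dw
  d(x^2 - 3*x*z + 3*y*z) includes (∂/∂z)(x^2 - 3*x*z + 3*y*z) dz = (-3*x + 3*y) dz, which multiplied by dy ∧ dw gives (3*x - 3*y) dy ∧ dz ∧ dw
Collecting like 3-forms: d(omega) = (4*z) dx ∧ dy ∧ dz + (3*x - 3*z) dx ∧ dy ∧ dw + (-x) dx ∧ dz ∧ dw + (3*x - 3*y) dy ∧ dz ∧ dw.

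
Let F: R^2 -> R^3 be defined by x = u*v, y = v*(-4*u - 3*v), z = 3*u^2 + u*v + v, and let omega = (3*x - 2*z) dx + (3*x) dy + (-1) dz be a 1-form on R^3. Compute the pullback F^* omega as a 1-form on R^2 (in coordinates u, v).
F^* omega = (-6*u^2*v - 11*u*v^2 - 6*u - 2*v^2 - v) du + (-6*u^3 - 11*u^2*v - 18*u*v^2 - 2*u*v - u - 1) dv

Using F^*(f dg) = (f ∘ F) d(g ∘ F), substitute each coordinate x_i by F_i(u, v) in f_i, and replace dx_i by d F_i = (∂F_i/∂u) du + (∂F_i/∂v) dv.
  For the x component: f_1(F) = -6*u^2 + u*v - 2*v; d F_1 = (v) du + (u) dv
  For the y component: f_2(F) = 3*u*v; d F_2 = (-4*v) du + (-4*u - 6*v) dv
  For the z component: f_3(F) = -1; d F_3 = (6*u + v) du + (u + 1) dv
Combining and collecting du, dv coefficients:
  coeff of du: -6*u^2*v - 11*u*v^2 - 6*u - 2*v^2 - v
  coeff of dv: -6*u^3 - 11*u^2*v - 18*u*v^2 - 2*u*v - u - 1
F^* omega = (-6*u^2*v - 11*u*v^2 - 6*u - 2*v^2 - v) du + (-6*u^3 - 11*u^2*v - 18*u*v^2 - 2*u*v - u - 1) dv.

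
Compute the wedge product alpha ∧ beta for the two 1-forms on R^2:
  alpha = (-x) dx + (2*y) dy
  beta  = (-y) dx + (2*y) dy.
alpha ∧ beta = (2*y*(-x + y)) dx ∧ dy

Distribute the wedge, using dx_i ∧ dx_j = -dx_j ∧ dx_i and dx_i ∧ dx_i = 0. For each pair (i, j) with i < j, the coefficient of dx_i ∧ dx_j in alpha ∧ beta is (alpha_i * beta_j - alpha_j * beta_i). Collecting: alpha ∧ beta = (2*y*(-x + y)) dx ∧ dy.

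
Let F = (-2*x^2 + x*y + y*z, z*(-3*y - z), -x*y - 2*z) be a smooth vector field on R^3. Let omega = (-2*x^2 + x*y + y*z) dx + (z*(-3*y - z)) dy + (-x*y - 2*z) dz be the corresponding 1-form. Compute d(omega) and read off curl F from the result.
d(omega) = (-x + 3*y + 2*z) dy ∧ dz + (2*y) dz ∧ dx + (-x - z) dx ∧ dy; curl F = (-x + 3*y + 2*z, 2*y, -x - z)

d omega = sum_{i<j} (∂f_j/∂x_i - ∂f_i/∂x_j) dx_i ∧ dx_j. Under the identification (dy ∧ dz, dz ∧ dx, dx ∧ dy) ↔ (e_x, e_y, e_z), the coefficients are exactly the components of curl F. Compute:
  ∂R/∂y - ∂Q/∂z = (-x) - (-3*y - 2*z) = -x + 3*y + 2*z
  ∂P/∂z - ∂R/∂x = (y) - (-y) = 2*y
  ∂Q/∂x - ∂P/∂y = (0) - (x + z) = -x - z.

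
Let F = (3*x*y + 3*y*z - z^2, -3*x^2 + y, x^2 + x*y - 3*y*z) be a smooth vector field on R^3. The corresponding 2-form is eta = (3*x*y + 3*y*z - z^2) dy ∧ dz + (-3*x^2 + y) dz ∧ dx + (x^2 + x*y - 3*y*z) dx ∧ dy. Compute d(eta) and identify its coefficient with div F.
d(eta) = (1) dx ∧ dy ∧ dz; div F = 1

For a 2-form in R^3 of the form above, applying d gives a 3-form with coefficient ∂P/∂x + ∂Q/∂y + ∂R/∂z:
  ∂P/∂x = 3*y
  ∂Q/∂y = 1
  ∂R/∂z = -3*y
Sum = 1, which is exactly div F.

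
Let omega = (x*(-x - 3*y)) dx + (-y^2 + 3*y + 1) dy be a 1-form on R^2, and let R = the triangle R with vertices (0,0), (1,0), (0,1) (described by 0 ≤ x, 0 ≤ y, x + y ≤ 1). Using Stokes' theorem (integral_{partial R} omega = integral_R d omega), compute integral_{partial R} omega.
integral_(partial R) omega = 1/2

Stokes: integral_partial_R omega = integral_R d omega with d omega = (∂Q/∂x - ∂P/∂y) dx ∧ dy.
  ∂Q/∂x = 0
  ∂P/∂y = -3*x
  integrand = ∂Q/∂x - ∂P/∂y = 3*x.
Integrating over R: integral_0^1 integral_0^{1-x} (3*x) dy dx = 1/2.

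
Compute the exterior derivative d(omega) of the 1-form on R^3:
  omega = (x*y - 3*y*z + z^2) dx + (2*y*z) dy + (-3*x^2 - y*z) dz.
d(omega) = (-x + 3*z) dx ∧ dy + (-6*x + 3*y - 2*z) dx ∧ dz + (-2*y - z) dy ∧ dz

For a 1-form omega = sum_i f_i dx_i, the exterior derivative is
  d(omega) = sum_{i < j} (∂f_j/∂x_i - ∂f_i/∂x_j) dx_i ∧ dx_j.
  coefficient of dx ∧ dy: ∂f_2/∂x - ∂f_1/∂y = ∂(2*y*z)/∂x - ∂(x*y - 3*y*z + z^2)/∂y = -x + 3*z
  coefficient of dx ∧ dz: ∂f_3/∂x - ∂f_1/∂z = ∂(-3*x^2 - y*z)/∂x - ∂(x*y - 3*y*z + z^2)/∂z = -6*x + 3*y - 2*z
  coefficient of dy ∧ dz: ∂f_3/∂y - ∂f_2/∂z = ∂(-3*x^2 - y*z)/∂y - ∂(2*y*z)/∂z = -2*y - z
Assembling: d(omega) = (-x + 3*z) dx ∧ dy + (-6*x + 3*y - 2*z) dx ∧ dz + (-2*y - z) dy ∧ dz.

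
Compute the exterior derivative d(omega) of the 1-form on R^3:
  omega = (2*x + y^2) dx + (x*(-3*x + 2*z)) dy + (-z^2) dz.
d(omega) = (-6*x - 2*y + 2*z) dx ∧ dy + (-2*x) dy ∧ dz

For a 1-form omega = sum_i f_i dx_i, the exterior derivative is
  d(omega) = sum_{i < j} (∂f_j/∂x_i - ∂f_i/∂x_j) dx_i ∧ dx_j.
  coefficient of dx ∧ dy: ∂f_2/∂x - ∂f_1/∂y = ∂(x*(-3*x + 2*z))/∂x - ∂(2*x + y^2)/∂y = -6*x - 2*y + 2*z
  coefficient of dy ∧ dz: ∂f_3/∂y - ∂f_2/∂z = ∂(-z^2)/∂y - ∂(x*(-3*x + 2*z))/∂z = -2*x
Assembling: d(omega) = (-6*x - 2*y + 2*z) dx ∧ dy + (-2*x) dy ∧ dz.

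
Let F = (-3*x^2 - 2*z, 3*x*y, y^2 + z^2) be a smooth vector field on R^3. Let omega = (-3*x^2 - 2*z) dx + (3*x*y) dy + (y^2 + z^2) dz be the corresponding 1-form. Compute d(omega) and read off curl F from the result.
d(omega) = (2*y) dy ∧ dz + (-2) dz ∧ dx + (3*y) dx ∧ dy; curl F = (2*y, -2, 3*y)

d omega = sum_{i<j} (∂f_j/∂x_i - ∂f_i/∂x_j) dx_i ∧ dx_j. Under the identification (dy ∧ dz, dz ∧ dx, dx ∧ dy) ↔ (e_x, e_y, e_z), the coefficients are exactly the components of curl F. Compute:
  ∂R/∂y - ∂Q/∂z = (2*y) - (0) = 2*y
  ∂P/∂z - ∂R/∂x = (-2) - (0) = -2
  ∂Q/∂x - ∂P/∂y = (3*y) - (0) = 3*y.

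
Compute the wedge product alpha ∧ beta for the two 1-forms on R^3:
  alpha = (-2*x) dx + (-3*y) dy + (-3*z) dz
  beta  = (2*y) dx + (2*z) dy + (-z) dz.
alpha ∧ beta = (-4*x*z + 6*y^2) dx ∧ dy + (2*z*(x + 3*y)) dx ∧ dz + (3*z*(y + 2*z)) dy ∧ dz

Distribute the wedge, using dx_i ∧ dx_j = -dx_j ∧ dx_i and dx_i ∧ dx_i = 0. For each pair (i, j) with i < j, the coefficient of dx_i ∧ dx_j in alpha ∧ beta is (alpha_i * beta_j - alpha_j * beta_i). Collecting: alpha ∧ beta = (-4*x*z + 6*y^2) dx ∧ dy + (2*z*(x + 3*y)) dx ∧ dz + (3*z*(y + 2*z)) dy ∧ dz.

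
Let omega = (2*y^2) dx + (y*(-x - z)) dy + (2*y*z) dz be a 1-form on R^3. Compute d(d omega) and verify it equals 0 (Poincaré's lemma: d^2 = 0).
d(d omega) = 0

Step 1: d omega = sum_{i<j} (∂f_j/∂x_i - ∂f_i/∂x_j) dx_i ∧ dx_j:
  coeff of dx ∧ dy: -5*y
  coeff of dx ∧ dz: 0
  coeff of dy ∧ dz: y + 2*z
Step 2: Apply d again to each 2-form coefficient. The only possible 3-form in R^3 is dx ∧ dy ∧ dz, with coefficient
  ∂(coeff of dy∧dz)/∂x - ∂(coeff of dx∧dz)/∂y + ∂(coeff of dx∧dy)/∂z
  = ∂/∂x (y + 2*z) - ∂/∂y (0) + ∂/∂z (-5*y).
Each of these terms simplifies to sums of mixed partials that cancel in pairs. The result is 0 (by equality of mixed partials for smooth functions — Schwarz / Clairaut).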